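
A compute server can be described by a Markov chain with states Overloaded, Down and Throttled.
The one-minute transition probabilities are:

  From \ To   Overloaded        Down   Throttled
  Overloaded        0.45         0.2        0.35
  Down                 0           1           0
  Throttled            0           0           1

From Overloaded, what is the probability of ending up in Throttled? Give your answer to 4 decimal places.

Let h(s) be the probability of absorption at Throttled starting from transient state s. Then h(Throttled) = 1 and h(Down) = 0. By first-step analysis:
h(Overloaded) = 0.45·h(Overloaded) + 0.2·0 + 0.35·1
Solving: h(Overloaded) = 0.6364.
Starting from Overloaded, the probability is 0.6364.

0.6364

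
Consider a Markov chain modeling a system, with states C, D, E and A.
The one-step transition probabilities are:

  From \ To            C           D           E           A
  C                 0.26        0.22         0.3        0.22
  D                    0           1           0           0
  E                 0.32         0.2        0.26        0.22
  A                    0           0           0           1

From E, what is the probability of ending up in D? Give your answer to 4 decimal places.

0.4836

Let h(s) be the probability of absorption at D starting from transient state s. Then h(D) = 1 and h(A) = 0. By first-step analysis:
h(C) = 0.26·h(C) + 0.22·1 + 0.3·h(E) + 0.22·0
h(E) = 0.32·h(C) + 0.2·1 + 0.26·h(E) + 0.22·0
Solving: h(C) = 0.4934, h(E) = 0.4836.
Starting from E, the probability is 0.4836.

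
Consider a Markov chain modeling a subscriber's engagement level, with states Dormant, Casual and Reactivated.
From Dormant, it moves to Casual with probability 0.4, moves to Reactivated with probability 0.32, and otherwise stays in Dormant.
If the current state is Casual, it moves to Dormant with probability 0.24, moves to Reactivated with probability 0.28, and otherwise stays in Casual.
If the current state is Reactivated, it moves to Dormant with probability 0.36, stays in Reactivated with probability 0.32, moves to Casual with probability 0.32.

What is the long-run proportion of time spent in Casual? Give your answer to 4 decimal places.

0.4084

Let the stationary distribution be π with π = πP and π_1 + π_2 + π_3 = 1.
π_1 = 0.28·π_1 + 0.24·π_2 + 0.36·π_3
π_2 = 0.4·π_1 + 0.48·π_2 + 0.32·π_3
Solving with the normalization constraint gives π = (0.2880, 0.4084, 0.3037).
So the stationary probability of Casual is 0.4084.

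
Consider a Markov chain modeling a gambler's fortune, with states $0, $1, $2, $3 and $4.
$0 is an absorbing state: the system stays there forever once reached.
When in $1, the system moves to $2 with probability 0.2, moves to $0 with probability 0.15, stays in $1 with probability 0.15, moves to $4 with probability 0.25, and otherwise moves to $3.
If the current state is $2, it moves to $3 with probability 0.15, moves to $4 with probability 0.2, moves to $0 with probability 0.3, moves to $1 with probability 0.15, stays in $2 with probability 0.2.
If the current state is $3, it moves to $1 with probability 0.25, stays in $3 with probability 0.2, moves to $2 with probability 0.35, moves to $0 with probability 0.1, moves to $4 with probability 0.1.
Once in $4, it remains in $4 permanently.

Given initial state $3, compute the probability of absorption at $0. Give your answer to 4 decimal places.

0.5117

Let h(s) be the probability of absorption at $0 starting from transient state s. Then h($0) = 1 and h($4) = 0. By first-step analysis:
h($1) = 0.15·1 + 0.15·h($1) + 0.2·h($2) + 0.25·h($3) + 0.25·0
h($2) = 0.3·1 + 0.15·h($1) + 0.2·h($2) + 0.15·h($3) + 0.2·0
h($3) = 0.1·1 + 0.25·h($1) + 0.35·h($2) + 0.2·h($3) + 0.1·0
Solving: h($1) = 0.4580, h($2) = 0.5568, h($3) = 0.5117.
Starting from $3, the probability is 0.5117.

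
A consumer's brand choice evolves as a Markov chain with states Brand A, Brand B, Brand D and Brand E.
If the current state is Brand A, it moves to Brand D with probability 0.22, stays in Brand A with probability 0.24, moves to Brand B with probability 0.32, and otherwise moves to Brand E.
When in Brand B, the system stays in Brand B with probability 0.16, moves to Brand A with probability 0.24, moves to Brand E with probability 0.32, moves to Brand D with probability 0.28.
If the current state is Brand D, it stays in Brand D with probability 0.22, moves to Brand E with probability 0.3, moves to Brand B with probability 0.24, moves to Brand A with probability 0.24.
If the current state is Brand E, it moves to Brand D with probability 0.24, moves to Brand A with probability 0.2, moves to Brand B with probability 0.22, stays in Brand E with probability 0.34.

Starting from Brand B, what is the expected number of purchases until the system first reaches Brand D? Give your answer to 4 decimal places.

Let t(s) be the expected number of purchases to first reach Brand D from state s, with t(Brand D) = 0. Conditioning on the first purchase:
t(Brand A) = 1 + 0.24·t(Brand A) + 0.32·t(Brand B) + 0.22·t(Brand E)
t(Brand B) = 1 + 0.24·t(Brand A) + 0.16·t(Brand B) + 0.32·t(Brand E)
t(Brand E) = 1 + 0.2·t(Brand A) + 0.22·t(Brand B) + 0.34·t(Brand E)
Solving: t(Brand A) = 4.1548, t(Brand B) = 3.9340, t(Brand E) = 4.0855.
Expected purchases from Brand B to Brand D: 3.9340.

3.9340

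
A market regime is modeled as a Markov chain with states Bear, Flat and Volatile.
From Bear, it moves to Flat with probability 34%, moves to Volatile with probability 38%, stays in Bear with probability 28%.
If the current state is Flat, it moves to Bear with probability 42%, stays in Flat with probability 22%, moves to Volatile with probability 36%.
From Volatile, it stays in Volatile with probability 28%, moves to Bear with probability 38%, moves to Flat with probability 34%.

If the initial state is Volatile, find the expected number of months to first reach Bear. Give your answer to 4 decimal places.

Let t(s) be the expected number of months to first reach Bear from state s, with t(Bear) = 0. Conditioning on the first month:
t(Flat) = 1 + 0.22·t(Flat) + 0.36·t(Volatile)
t(Volatile) = 1 + 0.34·t(Flat) + 0.28·t(Volatile)
Solving: t(Flat) = 2.4590, t(Volatile) = 2.5501.
Expected months from Volatile to Bear: 2.5501.

2.5501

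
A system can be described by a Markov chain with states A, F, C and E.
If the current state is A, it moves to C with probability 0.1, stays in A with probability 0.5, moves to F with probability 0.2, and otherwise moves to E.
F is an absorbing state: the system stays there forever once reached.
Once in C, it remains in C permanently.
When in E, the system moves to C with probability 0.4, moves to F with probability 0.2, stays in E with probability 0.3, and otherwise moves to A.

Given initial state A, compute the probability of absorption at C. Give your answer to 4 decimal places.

Let h(s) be the probability of absorption at C starting from transient state s. Then h(C) = 1 and h(F) = 0. By first-step analysis:
h(A) = 0.5·h(A) + 0.2·0 + 0.1·1 + 0.2·h(E)
h(E) = 0.1·h(A) + 0.2·0 + 0.4·1 + 0.3·h(E)
Solving: h(A) = 0.4545, h(E) = 0.6364.
Starting from A, the probability is 0.4545.

0.4545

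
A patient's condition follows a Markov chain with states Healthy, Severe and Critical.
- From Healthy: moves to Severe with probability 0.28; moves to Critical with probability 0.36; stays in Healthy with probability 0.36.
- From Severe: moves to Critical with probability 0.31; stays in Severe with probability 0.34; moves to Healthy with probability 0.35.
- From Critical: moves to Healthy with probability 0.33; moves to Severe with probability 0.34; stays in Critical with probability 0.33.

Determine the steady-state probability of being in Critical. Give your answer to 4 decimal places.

Let the stationary distribution be π with π = πP and π_1 + π_2 + π_3 = 1.
π_1 = 0.36·π_1 + 0.35·π_2 + 0.33·π_3
π_2 = 0.28·π_1 + 0.34·π_2 + 0.34·π_3
Solving with the normalization constraint gives π = (0.3468, 0.3192, 0.3340).
So the stationary probability of Critical is 0.3340.

0.3340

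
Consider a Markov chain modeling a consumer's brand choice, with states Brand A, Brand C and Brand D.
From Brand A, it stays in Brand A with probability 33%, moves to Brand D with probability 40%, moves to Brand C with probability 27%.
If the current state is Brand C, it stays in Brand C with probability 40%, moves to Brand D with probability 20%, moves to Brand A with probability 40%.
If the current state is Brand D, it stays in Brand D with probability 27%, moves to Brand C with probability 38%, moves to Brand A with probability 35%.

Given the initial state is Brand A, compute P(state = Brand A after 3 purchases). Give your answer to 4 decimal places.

Propagate the distribution vector 3 purchases from Brand A.
After 0 purchases: (1.0000, 0.0000, 0.0000)
After 1 purchase: (0.3300, 0.2700, 0.4000)
After 2 purchases: (0.3569, 0.3491, 0.2940)
After 3 purchases: (0.3603, 0.3477, 0.2920)
P(in Brand A after 3 purchases) = 0.3603

0.3603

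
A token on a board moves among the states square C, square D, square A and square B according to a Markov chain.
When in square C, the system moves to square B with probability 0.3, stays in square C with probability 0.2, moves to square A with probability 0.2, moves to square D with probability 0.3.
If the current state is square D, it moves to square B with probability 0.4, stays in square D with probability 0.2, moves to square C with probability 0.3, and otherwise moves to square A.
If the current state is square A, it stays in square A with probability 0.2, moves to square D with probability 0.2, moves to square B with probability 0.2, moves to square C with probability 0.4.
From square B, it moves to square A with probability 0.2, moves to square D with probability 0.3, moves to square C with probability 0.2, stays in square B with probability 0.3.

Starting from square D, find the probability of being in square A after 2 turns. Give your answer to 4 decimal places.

0.1800

Propagate the distribution vector 2 turns from square D.
After 0 turns: (0.0000, 1.0000, 0.0000, 0.0000)
After 1 turn: (0.3000, 0.2000, 0.1000, 0.4000)
After 2 turns: (0.2400, 0.2700, 0.1800, 0.3100)
P(in square A after 2 turns) = 0.1800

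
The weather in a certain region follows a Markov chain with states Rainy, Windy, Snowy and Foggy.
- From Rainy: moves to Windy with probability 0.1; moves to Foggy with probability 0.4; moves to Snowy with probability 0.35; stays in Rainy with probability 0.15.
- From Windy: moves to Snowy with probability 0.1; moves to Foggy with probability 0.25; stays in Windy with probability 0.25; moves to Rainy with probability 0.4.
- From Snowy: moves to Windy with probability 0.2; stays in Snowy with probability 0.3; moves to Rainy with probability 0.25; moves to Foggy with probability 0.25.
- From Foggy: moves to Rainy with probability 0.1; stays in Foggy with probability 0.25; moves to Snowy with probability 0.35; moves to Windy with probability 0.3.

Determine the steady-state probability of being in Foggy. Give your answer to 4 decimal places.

Let the stationary distribution be π with π = πP and π_1 + π_2 + π_3 + π_4 = 1.
π_1 = 0.15·π_1 + 0.4·π_2 + 0.25·π_3 + 0.1·π_4
π_2 = 0.1·π_1 + 0.25·π_2 + 0.2·π_3 + 0.3·π_4
π_3 = 0.35·π_1 + 0.1·π_2 + 0.3·π_3 + 0.35·π_4
Solving with the normalization constraint gives π = (0.2183, 0.2173, 0.2816, 0.2828).
So the stationary probability of Foggy is 0.2828.

0.2828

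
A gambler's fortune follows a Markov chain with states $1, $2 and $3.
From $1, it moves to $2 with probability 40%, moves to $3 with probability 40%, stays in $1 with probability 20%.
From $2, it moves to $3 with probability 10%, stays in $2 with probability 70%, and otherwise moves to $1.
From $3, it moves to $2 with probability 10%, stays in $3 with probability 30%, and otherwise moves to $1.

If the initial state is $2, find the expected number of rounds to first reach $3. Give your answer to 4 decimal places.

6.2500

Let t(s) be the expected number of rounds to first reach $3 from state s, with t($3) = 0. Conditioning on the first round:
t($1) = 1 + 0.2·t($1) + 0.4·t($2)
t($2) = 1 + 0.2·t($1) + 0.7·t($2)
Solving: t($1) = 4.3750, t($2) = 6.2500.
Expected rounds from $2 to $3: 6.2500.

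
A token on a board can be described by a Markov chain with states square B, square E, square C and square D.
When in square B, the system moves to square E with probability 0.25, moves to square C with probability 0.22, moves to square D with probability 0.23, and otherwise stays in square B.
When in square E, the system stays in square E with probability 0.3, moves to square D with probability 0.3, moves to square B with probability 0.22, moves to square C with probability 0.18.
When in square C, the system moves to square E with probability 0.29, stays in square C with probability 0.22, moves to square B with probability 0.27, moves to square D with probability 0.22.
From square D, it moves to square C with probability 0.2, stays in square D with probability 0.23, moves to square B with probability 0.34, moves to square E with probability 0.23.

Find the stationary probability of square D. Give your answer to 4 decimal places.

Let the stationary distribution be π with π = πP and π_1 + π_2 + π_3 + π_4 = 1.
π_1 = 0.3·π_1 + 0.22·π_2 + 0.27·π_3 + 0.34·π_4
π_2 = 0.25·π_1 + 0.3·π_2 + 0.29·π_3 + 0.23·π_4
π_3 = 0.22·π_1 + 0.18·π_2 + 0.22·π_3 + 0.2·π_4
Solving with the normalization constraint gives π = (0.2824, 0.2666, 0.2044, 0.2466).
So the stationary probability of square D is 0.2466.

0.2466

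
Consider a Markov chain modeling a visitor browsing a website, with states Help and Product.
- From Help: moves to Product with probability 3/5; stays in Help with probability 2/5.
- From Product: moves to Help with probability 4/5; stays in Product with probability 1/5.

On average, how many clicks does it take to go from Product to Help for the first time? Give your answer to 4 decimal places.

Let t(s) be the expected number of clicks to first reach Help from state s, with t(Help) = 0. Conditioning on the first click:
t(Product) = 1 + 0.2·t(Product)
Solving: t(Product) = 1.2500.
Expected clicks from Product to Help: 1.2500.

1.2500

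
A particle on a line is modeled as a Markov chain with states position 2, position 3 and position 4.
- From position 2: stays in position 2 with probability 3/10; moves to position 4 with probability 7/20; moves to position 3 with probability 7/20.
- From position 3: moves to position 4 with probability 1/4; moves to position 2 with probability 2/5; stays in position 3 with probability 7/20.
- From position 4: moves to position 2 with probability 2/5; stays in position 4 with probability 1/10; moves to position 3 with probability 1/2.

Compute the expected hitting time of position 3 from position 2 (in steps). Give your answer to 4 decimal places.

2.5510

Let t(s) be the expected number of steps to first reach position 3 from state s, with t(position 3) = 0. Conditioning on the first step:
t(position 2) = 1 + 0.3·t(position 2) + 0.35·t(position 4)
t(position 4) = 1 + 0.4·t(position 2) + 0.1·t(position 4)
Solving: t(position 2) = 2.5510, t(position 4) = 2.2449.
Expected steps from position 2 to position 3: 2.5510.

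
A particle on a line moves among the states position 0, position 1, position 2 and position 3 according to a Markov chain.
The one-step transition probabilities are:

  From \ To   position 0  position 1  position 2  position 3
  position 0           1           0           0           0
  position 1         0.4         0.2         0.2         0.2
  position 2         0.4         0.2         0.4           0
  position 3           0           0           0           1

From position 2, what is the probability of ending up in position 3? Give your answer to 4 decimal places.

Let h(s) be the probability of absorption at position 3 starting from transient state s. Then h(position 3) = 1 and h(position 0) = 0. By first-step analysis:
h(position 1) = 0.4·0 + 0.2·h(position 1) + 0.2·h(position 2) + 0.2·1
h(position 2) = 0.4·0 + 0.2·h(position 1) + 0.4·h(position 2)
Solving: h(position 1) = 0.2727, h(position 2) = 0.0909.
Starting from position 2, the probability is 0.0909.

0.0909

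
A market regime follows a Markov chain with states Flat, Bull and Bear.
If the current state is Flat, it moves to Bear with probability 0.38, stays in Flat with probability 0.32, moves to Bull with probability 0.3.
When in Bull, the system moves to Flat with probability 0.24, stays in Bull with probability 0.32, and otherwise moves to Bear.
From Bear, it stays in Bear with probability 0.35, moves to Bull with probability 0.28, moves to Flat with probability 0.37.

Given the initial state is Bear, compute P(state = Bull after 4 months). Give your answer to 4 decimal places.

Propagate the distribution vector 4 months from Bear.
After 0 months: (0.0000, 0.0000, 1.0000)
After 1 month: (0.3700, 0.2800, 0.3500)
After 2 months: (0.3151, 0.2986, 0.3863)
After 3 months: (0.3154, 0.2982, 0.3863)
After 4 months: (0.3155, 0.2982, 0.3863)
P(in Bull after 4 months) = 0.2982

0.2982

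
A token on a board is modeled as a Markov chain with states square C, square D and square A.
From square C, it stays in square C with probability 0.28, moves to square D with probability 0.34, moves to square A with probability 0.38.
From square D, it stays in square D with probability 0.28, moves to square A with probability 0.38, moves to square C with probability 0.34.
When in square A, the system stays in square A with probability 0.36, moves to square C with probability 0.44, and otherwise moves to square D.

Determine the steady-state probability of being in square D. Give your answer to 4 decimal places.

Let the stationary distribution be π with π = πP and π_1 + π_2 + π_3 = 1.
π_1 = 0.28·π_1 + 0.34·π_2 + 0.44·π_3
π_2 = 0.34·π_1 + 0.28·π_2 + 0.2·π_3
Solving with the normalization constraint gives π = (0.3559, 0.2716, 0.3725).
So the stationary probability of square D is 0.2716.

0.2716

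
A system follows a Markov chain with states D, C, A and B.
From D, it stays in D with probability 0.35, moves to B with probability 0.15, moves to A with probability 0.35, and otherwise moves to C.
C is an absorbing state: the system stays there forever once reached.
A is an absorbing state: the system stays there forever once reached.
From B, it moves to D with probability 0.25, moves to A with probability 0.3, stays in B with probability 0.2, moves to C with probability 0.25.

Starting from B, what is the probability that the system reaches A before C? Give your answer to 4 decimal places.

Let h(s) be the probability of absorption at A starting from transient state s. Then h(A) = 1 and h(C) = 0. By first-step analysis:
h(D) = 0.35·h(D) + 0.15·0 + 0.35·1 + 0.15·h(B)
h(B) = 0.25·h(D) + 0.25·0 + 0.3·1 + 0.2·h(B)
Solving: h(D) = 0.6736, h(B) = 0.5855.
Starting from B, the probability is 0.5855.

0.5855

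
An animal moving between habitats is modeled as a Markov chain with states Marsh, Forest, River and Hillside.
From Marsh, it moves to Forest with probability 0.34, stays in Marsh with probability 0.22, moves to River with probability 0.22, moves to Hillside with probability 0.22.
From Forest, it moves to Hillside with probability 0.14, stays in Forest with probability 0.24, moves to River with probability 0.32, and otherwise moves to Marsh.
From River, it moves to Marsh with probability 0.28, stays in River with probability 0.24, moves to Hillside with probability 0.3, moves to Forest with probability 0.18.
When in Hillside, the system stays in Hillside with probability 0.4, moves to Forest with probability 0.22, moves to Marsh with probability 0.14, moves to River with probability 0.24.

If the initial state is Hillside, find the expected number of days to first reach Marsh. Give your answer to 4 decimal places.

4.7566

Let t(s) be the expected number of days to first reach Marsh from state s, with t(Marsh) = 0. Conditioning on the first day:
t(Forest) = 1 + 0.24·t(Forest) + 0.32·t(River) + 0.14·t(Hillside)
t(River) = 1 + 0.18·t(Forest) + 0.24·t(River) + 0.3·t(Hillside)
t(Hillside) = 1 + 0.22·t(Forest) + 0.24·t(River) + 0.4·t(Hillside)
Solving: t(Forest) = 3.9283, t(River) = 4.1238, t(Hillside) = 4.7566.
Expected days from Hillside to Marsh: 4.7566.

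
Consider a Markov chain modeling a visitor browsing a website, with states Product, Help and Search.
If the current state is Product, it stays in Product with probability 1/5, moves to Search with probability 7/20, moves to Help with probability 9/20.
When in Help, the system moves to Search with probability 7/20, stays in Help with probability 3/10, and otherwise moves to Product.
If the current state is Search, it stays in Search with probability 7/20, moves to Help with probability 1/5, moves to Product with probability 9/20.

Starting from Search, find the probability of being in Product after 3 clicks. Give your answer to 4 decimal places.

0.3374

Propagate the distribution vector 3 clicks from Search.
After 0 clicks: (0.0000, 0.0000, 1.0000)
After 1 click: (0.4500, 0.2000, 0.3500)
After 2 clicks: (0.3175, 0.3325, 0.3500)
After 3 clicks: (0.3374, 0.3126, 0.3500)
P(in Product after 3 clicks) = 0.3374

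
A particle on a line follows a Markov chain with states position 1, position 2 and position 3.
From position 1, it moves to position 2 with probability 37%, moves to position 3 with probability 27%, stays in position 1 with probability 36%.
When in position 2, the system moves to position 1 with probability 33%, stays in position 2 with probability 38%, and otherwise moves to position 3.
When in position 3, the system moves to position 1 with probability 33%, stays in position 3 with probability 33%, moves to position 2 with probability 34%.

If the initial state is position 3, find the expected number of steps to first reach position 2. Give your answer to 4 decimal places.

Let t(s) be the expected number of steps to first reach position 2 from state s, with t(position 2) = 0. Conditioning on the first step:
t(position 1) = 1 + 0.36·t(position 1) + 0.27·t(position 3)
t(position 3) = 1 + 0.33·t(position 1) + 0.33·t(position 3)
Solving: t(position 1) = 2.7671, t(position 3) = 2.8555.
Expected steps from position 3 to position 2: 2.8555.

2.8555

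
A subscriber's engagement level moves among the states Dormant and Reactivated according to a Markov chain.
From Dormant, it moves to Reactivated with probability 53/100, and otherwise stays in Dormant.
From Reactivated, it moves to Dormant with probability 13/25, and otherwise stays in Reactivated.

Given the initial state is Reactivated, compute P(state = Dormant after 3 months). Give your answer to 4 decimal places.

0.4953

Propagate the distribution vector 3 months from Reactivated.
After 0 months: (0.0000, 1.0000)
After 1 month: (0.5200, 0.4800)
After 2 months: (0.4940, 0.5060)
After 3 months: (0.4953, 0.5047)
P(in Dormant after 3 months) = 0.4953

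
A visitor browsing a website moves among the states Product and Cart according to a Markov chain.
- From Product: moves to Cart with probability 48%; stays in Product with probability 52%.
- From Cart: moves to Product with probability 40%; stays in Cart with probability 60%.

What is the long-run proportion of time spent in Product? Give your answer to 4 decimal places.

Let the stationary distribution be π with π = πP and π_1 + π_2 = 1.
π_1 = 0.52·π_1 + 0.4·π_2
Solving with the normalization constraint gives π = (0.4545, 0.5455).
So the stationary probability of Product is 0.4545.

0.4545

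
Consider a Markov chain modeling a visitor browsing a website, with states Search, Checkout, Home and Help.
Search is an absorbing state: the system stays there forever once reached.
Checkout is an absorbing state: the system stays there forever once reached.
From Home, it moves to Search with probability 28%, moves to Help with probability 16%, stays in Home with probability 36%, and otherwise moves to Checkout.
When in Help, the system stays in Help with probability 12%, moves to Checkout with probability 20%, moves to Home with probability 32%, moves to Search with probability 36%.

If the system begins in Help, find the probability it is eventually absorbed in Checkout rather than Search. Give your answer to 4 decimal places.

Let h(s) be the probability of absorption at Checkout starting from transient state s. Then h(Checkout) = 1 and h(Search) = 0. By first-step analysis:
h(Home) = 0.28·0 + 0.2·1 + 0.36·h(Home) + 0.16·h(Help)
h(Help) = 0.36·0 + 0.2·1 + 0.32·h(Home) + 0.12·h(Help)
Solving: h(Home) = 0.4063, h(Help) = 0.3750.
Starting from Help, the probability is 0.3750.

0.3750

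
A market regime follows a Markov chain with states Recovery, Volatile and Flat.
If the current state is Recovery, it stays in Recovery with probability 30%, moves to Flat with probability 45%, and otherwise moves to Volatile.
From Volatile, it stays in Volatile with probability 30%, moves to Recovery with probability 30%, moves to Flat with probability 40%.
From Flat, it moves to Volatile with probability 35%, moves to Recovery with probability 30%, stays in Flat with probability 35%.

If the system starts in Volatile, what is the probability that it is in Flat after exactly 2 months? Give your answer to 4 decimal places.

0.3950

Sum over the intermediate state after 1 month:
P = P(Volatile→Recovery)·P(Recovery→Flat) + P(Volatile→Volatile)·P(Volatile→Flat) + P(Volatile→Flat)·P(Flat→Flat)
  = 0.3×0.45 + 0.3×0.4 + 0.4×0.35
  = 0.1350 + 0.1200 + 0.1400 = 0.3950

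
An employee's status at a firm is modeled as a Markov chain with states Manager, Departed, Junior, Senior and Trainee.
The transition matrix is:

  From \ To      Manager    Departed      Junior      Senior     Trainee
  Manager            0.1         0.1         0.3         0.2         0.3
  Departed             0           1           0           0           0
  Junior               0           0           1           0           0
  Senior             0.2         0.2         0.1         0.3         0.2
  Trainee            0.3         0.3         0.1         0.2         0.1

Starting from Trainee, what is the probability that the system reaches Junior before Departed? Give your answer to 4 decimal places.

0.3873

Let h(s) be the probability of absorption at Junior starting from transient state s. Then h(Junior) = 1 and h(Departed) = 0. By first-step analysis:
h(Manager) = 0.1·h(Manager) + 0.1·0 + 0.3·1 + 0.2·h(Senior) + 0.3·h(Trainee)
h(Senior) = 0.2·h(Manager) + 0.2·0 + 0.1·1 + 0.3·h(Senior) + 0.2·h(Trainee)
h(Trainee) = 0.3·h(Manager) + 0.3·0 + 0.1·1 + 0.2·h(Senior) + 0.1·h(Trainee)
Solving: h(Manager) = 0.5539, h(Senior) = 0.4118, h(Trainee) = 0.3873.
Starting from Trainee, the probability is 0.3873.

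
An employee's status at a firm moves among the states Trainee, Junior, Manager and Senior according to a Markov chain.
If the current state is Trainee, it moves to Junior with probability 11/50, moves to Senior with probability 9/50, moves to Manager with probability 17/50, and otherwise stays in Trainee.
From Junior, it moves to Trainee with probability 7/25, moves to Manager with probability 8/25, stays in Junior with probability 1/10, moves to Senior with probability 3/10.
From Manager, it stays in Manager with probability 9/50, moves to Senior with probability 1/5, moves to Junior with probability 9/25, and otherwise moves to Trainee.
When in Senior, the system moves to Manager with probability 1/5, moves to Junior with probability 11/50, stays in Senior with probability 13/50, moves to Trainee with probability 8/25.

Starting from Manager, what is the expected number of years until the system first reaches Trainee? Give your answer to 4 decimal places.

Let t(s) be the expected number of years to first reach Trainee from state s, with t(Trainee) = 0. Conditioning on the first year:
t(Junior) = 1 + 0.1·t(Junior) + 0.32·t(Manager) + 0.3·t(Senior)
t(Manager) = 1 + 0.36·t(Junior) + 0.18·t(Manager) + 0.2·t(Senior)
t(Senior) = 1 + 0.22·t(Junior) + 0.2·t(Manager) + 0.26·t(Senior)
Solving: t(Junior) = 3.5025, t(Manager) = 3.5765, t(Senior) = 3.3593.
Expected years from Manager to Trainee: 3.5765.

3.5765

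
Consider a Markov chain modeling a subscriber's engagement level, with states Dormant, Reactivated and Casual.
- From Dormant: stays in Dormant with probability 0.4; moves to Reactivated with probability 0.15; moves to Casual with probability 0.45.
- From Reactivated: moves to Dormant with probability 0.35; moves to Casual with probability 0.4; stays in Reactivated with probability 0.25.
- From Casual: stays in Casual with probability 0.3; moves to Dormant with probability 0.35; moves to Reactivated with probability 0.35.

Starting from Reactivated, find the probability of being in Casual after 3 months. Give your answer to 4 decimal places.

Propagate the distribution vector 3 months from Reactivated.
After 0 months: (0.0000, 1.0000, 0.0000)
After 1 month: (0.3500, 0.2500, 0.4000)
After 2 months: (0.3675, 0.2550, 0.3775)
After 3 months: (0.3684, 0.2510, 0.3806)
P(in Casual after 3 months) = 0.3806

0.3806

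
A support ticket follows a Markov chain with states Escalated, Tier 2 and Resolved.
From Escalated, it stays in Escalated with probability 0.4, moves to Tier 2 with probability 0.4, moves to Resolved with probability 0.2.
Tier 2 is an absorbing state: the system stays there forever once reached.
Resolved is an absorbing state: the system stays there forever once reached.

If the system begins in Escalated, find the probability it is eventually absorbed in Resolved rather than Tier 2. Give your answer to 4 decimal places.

Let h(s) be the probability of absorption at Resolved starting from transient state s. Then h(Resolved) = 1 and h(Tier 2) = 0. By first-step analysis:
h(Escalated) = 0.4·h(Escalated) + 0.4·0 + 0.2·1
Solving: h(Escalated) = 0.3333.
Starting from Escalated, the probability is 0.3333.

0.3333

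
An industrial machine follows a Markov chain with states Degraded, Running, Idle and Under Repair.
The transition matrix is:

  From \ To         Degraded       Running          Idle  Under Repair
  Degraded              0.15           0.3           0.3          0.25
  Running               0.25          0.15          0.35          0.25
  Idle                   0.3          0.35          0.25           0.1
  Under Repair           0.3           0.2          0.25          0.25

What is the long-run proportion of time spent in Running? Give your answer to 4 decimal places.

0.2554

Let the stationary distribution be π with π = πP and π_1 + π_2 + π_3 + π_4 = 1.
π_1 = 0.15·π_1 + 0.25·π_2 + 0.3·π_3 + 0.3·π_4
π_2 = 0.3·π_1 + 0.15·π_2 + 0.35·π_3 + 0.2·π_4
π_3 = 0.3·π_1 + 0.35·π_2 + 0.25·π_3 + 0.25·π_4
Solving with the normalization constraint gives π = (0.2498, 0.2554, 0.2880, 0.2068).
So the stationary probability of Running is 0.2554.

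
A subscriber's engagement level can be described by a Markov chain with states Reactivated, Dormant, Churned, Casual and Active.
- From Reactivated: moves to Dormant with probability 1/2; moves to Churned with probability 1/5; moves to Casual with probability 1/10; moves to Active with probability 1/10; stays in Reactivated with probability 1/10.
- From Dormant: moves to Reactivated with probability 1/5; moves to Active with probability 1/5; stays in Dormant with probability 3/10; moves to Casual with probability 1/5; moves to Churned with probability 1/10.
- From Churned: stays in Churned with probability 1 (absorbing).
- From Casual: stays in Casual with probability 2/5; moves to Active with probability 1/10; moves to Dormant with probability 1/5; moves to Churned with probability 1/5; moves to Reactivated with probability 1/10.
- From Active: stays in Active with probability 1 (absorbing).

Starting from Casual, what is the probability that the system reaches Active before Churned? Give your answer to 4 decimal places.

0.4215

Let h(s) be the probability of absorption at Active starting from transient state s. Then h(Active) = 1 and h(Churned) = 0. By first-step analysis:
h(Reactivated) = 0.1·h(Reactivated) + 0.5·h(Dormant) + 0.2·0 + 0.1·h(Casual) + 0.1·1
h(Dormant) = 0.2·h(Reactivated) + 0.3·h(Dormant) + 0.1·0 + 0.2·h(Casual) + 0.2·1
h(Casual) = 0.1·h(Reactivated) + 0.2·h(Dormant) + 0.2·0 + 0.4·h(Casual) + 0.1·1
Solving: h(Reactivated) = 0.4559, h(Dormant) = 0.5364, h(Casual) = 0.4215.
Starting from Casual, the probability is 0.4215.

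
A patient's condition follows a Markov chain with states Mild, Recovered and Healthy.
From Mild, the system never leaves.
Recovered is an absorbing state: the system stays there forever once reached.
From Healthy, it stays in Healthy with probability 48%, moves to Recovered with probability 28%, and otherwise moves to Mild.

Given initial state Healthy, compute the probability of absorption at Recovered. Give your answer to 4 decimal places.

0.5385

Let h(s) be the probability of absorption at Recovered starting from transient state s. Then h(Recovered) = 1 and h(Mild) = 0. By first-step analysis:
h(Healthy) = 0.24·0 + 0.28·1 + 0.48·h(Healthy)
Solving: h(Healthy) = 0.5385.
Starting from Healthy, the probability is 0.5385.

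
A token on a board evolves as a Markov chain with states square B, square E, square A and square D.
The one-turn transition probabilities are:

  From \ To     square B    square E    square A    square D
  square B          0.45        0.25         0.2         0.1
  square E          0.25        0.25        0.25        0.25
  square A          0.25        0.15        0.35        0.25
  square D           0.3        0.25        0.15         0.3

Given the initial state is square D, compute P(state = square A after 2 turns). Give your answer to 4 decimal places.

Propagate the distribution vector 2 turns from square D.
After 0 turns: (0.0000, 0.0000, 0.0000, 1.0000)
After 1 turn: (0.3000, 0.2500, 0.1500, 0.3000)
After 2 turns: (0.3250, 0.2350, 0.2200, 0.2200)
P(in square A after 2 turns) = 0.2200

0.2200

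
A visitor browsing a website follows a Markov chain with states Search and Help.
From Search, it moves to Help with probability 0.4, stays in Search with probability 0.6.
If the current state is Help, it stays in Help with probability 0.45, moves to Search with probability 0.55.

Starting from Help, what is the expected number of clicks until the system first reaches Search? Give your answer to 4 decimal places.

Let t(s) be the expected number of clicks to first reach Search from state s, with t(Search) = 0. Conditioning on the first click:
t(Help) = 1 + 0.45·t(Help)
Solving: t(Help) = 1.8182.
Expected clicks from Help to Search: 1.8182.

1.8182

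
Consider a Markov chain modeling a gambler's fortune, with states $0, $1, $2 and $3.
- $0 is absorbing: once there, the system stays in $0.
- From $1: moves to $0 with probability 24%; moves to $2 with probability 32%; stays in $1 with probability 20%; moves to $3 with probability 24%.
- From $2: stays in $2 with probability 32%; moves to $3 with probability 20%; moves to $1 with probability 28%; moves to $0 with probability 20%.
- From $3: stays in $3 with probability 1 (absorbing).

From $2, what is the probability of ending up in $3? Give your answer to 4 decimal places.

Let h(s) be the probability of absorption at $3 starting from transient state s. Then h($3) = 1 and h($0) = 0. By first-step analysis:
h($1) = 0.24·0 + 0.2·h($1) + 0.32·h($2) + 0.24·1
h($2) = 0.2·0 + 0.28·h($1) + 0.32·h($2) + 0.2·1
Solving: h($1) = 0.5000, h($2) = 0.5000.
Starting from $2, the probability is 0.5000.

0.5000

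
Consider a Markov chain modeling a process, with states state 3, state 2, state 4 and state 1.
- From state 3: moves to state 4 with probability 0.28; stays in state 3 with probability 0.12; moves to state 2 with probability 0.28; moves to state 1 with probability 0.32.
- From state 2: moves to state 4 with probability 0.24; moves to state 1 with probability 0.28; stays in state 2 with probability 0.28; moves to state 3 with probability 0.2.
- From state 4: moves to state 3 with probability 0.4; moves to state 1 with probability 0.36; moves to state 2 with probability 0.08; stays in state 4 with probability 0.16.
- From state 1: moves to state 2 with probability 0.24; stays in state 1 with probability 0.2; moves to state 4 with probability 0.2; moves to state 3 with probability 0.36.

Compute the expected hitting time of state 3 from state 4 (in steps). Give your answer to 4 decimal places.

Let t(s) be the expected number of steps to first reach state 3 from state s, with t(state 3) = 0. Conditioning on the first step:
t(state 2) = 1 + 0.28·t(state 2) + 0.24·t(state 4) + 0.28·t(state 1)
t(state 4) = 1 + 0.08·t(state 2) + 0.16·t(state 4) + 0.36·t(state 1)
t(state 1) = 1 + 0.24·t(state 2) + 0.2·t(state 4) + 0.2·t(state 1)
Solving: t(state 2) = 3.4916, t(state 4) = 2.8086, t(state 1) = 2.9996.
Expected steps from state 4 to state 3: 2.8086.

2.8086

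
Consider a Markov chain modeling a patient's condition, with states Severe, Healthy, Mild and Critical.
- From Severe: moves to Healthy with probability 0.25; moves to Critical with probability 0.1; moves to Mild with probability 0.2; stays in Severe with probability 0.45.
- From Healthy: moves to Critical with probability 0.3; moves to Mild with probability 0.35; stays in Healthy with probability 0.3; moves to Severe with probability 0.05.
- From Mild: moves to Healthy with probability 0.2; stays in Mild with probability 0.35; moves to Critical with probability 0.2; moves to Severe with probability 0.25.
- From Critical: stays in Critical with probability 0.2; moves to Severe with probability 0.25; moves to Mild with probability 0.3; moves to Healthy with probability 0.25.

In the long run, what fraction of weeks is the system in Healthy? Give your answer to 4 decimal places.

Let the stationary distribution be π with π = πP and π_1 + π_2 + π_3 + π_4 = 1.
π_1 = 0.45·π_1 + 0.05·π_2 + 0.25·π_3 + 0.25·π_4
π_2 = 0.25·π_1 + 0.3·π_2 + 0.2·π_3 + 0.25·π_4
π_3 = 0.2·π_1 + 0.35·π_2 + 0.35·π_3 + 0.3·π_4
Solving with the normalization constraint gives π = (0.2507, 0.2472, 0.3024, 0.1997).
So the stationary probability of Healthy is 0.2472.

0.2472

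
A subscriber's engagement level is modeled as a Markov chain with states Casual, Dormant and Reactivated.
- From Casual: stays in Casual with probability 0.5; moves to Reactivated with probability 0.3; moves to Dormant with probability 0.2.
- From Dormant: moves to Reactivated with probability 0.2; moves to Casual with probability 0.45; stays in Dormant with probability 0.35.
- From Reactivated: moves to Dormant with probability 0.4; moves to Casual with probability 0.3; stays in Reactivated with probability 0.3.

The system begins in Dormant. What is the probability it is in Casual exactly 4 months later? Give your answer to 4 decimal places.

Propagate the distribution vector 4 months from Dormant.
After 0 months: (0.0000, 1.0000, 0.0000)
After 1 month: (0.4500, 0.3500, 0.2000)
After 2 months: (0.4425, 0.2925, 0.2650)
After 3 months: (0.4324, 0.2969, 0.2708)
After 4 months: (0.4310, 0.2987, 0.2703)
P(in Casual after 4 months) = 0.4310

0.4310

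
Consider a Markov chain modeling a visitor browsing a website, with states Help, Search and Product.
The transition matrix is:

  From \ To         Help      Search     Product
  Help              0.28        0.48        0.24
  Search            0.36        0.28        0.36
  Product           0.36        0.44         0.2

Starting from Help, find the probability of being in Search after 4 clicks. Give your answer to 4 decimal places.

0.3903

Propagate the distribution vector 4 clicks from Help.
After 0 clicks: (1.0000, 0.0000, 0.0000)
After 1 click: (0.2800, 0.4800, 0.2400)
After 2 clicks: (0.3376, 0.3744, 0.2880)
After 3 clicks: (0.3330, 0.3936, 0.2734)
After 4 clicks: (0.3334, 0.3903, 0.2763)
P(in Search after 4 clicks) = 0.3903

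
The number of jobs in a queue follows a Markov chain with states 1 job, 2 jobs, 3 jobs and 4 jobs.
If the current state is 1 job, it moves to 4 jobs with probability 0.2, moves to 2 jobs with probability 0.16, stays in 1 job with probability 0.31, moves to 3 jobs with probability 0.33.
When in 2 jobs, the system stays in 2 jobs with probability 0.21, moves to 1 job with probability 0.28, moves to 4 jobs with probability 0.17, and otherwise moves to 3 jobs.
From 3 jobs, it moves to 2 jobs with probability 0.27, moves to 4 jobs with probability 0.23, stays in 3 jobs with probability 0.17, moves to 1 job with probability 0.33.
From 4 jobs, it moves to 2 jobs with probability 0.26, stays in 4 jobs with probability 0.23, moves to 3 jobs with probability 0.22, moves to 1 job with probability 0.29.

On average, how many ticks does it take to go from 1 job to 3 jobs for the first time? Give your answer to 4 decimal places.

Let t(s) be the expected number of ticks to first reach 3 jobs from state s, with t(3 jobs) = 0. Conditioning on the first tick:
t(1 job) = 1 + 0.31·t(1 job) + 0.16·t(2 jobs) + 0.2·t(4 jobs)
t(2 jobs) = 1 + 0.28·t(1 job) + 0.21·t(2 jobs) + 0.17·t(4 jobs)
t(4 jobs) = 1 + 0.29·t(1 job) + 0.26·t(2 jobs) + 0.23·t(4 jobs)
Solving: t(1 job) = 3.2273, t(2 jobs) = 3.1819, t(4 jobs) = 3.5886.
Expected ticks from 1 job to 3 jobs: 3.2273.

3.2273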